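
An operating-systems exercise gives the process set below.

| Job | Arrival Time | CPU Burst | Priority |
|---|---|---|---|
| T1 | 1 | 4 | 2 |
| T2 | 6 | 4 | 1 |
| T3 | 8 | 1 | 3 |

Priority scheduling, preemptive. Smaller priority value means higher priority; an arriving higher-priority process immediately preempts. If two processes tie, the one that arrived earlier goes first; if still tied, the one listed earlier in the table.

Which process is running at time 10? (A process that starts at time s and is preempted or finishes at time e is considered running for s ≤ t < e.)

Timeline: | idle 0-1 | T1 1-5 | idle 5-6 | T2 6-10 | T3 10-11 |
Completion: T1=5  T2=10  T3=11

T3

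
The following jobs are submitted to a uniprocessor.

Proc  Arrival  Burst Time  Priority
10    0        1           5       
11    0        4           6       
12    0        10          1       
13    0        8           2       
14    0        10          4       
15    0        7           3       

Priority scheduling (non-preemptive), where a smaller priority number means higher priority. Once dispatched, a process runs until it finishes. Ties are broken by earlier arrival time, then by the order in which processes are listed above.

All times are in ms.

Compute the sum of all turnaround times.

164

Timeline: | 12 0-10 | 13 10-18 | 15 18-25 | 14 25-35 | 10 35-36 | 11 36-40 |
Completion: 10=36  11=40  12=10  13=18  14=35  15=25
Turnaround = completion − arrival: 10=36, 11=40, 12=10, 13=18, 14=35, 15=25
Total turnaround = 36 + 40 + 10 + 18 + 35 + 25 = 164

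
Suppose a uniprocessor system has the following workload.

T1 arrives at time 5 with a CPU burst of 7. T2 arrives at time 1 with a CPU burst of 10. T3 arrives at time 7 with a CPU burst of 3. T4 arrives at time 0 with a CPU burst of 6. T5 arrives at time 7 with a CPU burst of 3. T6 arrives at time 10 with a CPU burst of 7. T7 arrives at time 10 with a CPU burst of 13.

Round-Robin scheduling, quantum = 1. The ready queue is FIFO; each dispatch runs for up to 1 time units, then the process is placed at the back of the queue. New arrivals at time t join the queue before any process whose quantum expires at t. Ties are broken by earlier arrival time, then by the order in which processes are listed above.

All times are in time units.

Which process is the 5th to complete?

T2

Gantt: | T4 0-1 | T2 1-2 | T4 2-3 | T2 3-4 | T4 4-5 | T2 5-6 | T1 6-7 | T4 7-8 | T2 8-9 | T3 9-10 | T5 10-11 | T1 11-12 | T4 12-13 | T2 13-14 | T6 14-15 | T7 15-16 | T3 16-17 | T5 17-18 | T1 18-19 | T4 19-20 | T2 20-21 | T6 21-22 | T7 22-23 | T3 23-24 | T5 24-25 | T1 25-26 | T2 26-27 | T6 27-28 | T7 28-29 | T1 29-30 | T2 30-31 | T6 31-32 | T7 32-33 | T1 33-34 | T2 34-35 | T6 35-36 | T7 36-37 | T1 37-38 | T2 38-39 | T6 39-40 | T7 40-41 | T6 41-42 | T7 42-49 |
Completion: T1=38  T2=39  T3=24  T4=20  T5=25  T6=42  T7=49
Turnaround (C−A): T1=33  T2=38  T3=17  T4=20  T5=18  T6=32  T7=39
Finish order: T4 → T3 → T5 → T1 → T2 → T6 → T7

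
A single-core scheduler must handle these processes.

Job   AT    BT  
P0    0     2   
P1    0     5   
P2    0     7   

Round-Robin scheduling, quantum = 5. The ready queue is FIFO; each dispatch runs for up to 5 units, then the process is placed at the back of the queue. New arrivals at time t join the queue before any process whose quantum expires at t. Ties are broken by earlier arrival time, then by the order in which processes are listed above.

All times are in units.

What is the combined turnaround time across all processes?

23

Gantt: | P0 0-2 | P1 2-7 | P2 7-14 |
Completion: P0=2  P1=7  P2=14
Turnaround = completion − arrival: P0=2, P1=7, P2=14
Total turnaround = 2 + 7 + 14 = 23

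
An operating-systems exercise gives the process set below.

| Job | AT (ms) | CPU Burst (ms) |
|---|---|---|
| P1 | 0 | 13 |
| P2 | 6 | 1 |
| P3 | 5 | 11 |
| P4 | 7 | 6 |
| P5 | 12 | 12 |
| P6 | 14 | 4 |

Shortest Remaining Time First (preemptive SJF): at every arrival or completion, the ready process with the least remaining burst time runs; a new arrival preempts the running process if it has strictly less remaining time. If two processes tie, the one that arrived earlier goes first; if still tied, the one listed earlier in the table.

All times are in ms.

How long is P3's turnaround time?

30

Schedule: | P1 0-6 | P2 6-7 | P4 7-13 | P1 13-14 | P6 14-18 | P1 18-24 | P3 24-35 | P5 35-47 |
Completion: P1=24  P2=7  P3=35  P4=13  P5=47  P6=18
Turnaround(P3) = completion − arrival = 35 − 5 = 30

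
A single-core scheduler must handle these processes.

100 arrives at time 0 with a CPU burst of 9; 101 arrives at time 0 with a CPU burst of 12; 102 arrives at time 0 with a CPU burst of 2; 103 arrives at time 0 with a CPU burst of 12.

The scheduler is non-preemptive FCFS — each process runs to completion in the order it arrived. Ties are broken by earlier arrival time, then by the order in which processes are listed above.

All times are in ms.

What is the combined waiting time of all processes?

Gantt: | 100 0-9 | 101 9-21 | 102 21-23 | 103 23-35 |
Completion: 100=9  101=21  102=23  103=35
Turnaround (C−A): 100=9  101=21  102=23  103=35
Waiting = turnaround − burst: 100=0, 101=9, 102=21, 103=23
Total waiting = 0 + 9 + 21 + 23 = 53

53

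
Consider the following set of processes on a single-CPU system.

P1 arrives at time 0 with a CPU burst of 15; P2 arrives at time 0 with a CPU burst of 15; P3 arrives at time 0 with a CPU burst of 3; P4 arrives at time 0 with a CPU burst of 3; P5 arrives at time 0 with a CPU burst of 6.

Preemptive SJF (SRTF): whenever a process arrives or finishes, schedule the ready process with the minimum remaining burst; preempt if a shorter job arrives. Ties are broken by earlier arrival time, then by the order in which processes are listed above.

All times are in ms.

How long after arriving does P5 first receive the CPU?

6

Schedule: | P3 0-3 | P4 3-6 | P5 6-12 | P1 12-27 | P2 27-42 |
Completion: P1=27  P2=42  P3=3  P4=6  P5=12
Turnaround (C−A): P1=27  P2=42  P3=3  P4=6  P5=12
Response(P5) = first start − arrival = 6 − 0 = 6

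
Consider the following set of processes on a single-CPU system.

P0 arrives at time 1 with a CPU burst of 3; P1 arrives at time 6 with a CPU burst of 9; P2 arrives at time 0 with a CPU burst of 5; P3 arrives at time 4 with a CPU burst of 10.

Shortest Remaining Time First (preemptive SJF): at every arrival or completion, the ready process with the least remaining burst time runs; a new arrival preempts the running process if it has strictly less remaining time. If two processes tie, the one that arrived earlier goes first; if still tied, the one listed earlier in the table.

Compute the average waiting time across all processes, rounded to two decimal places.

4.50

Gantt: | P2 0-1 | P0 1-4 | P2 4-8 | P1 8-17 | P3 17-27 |
Completion: P0=4  P1=17  P2=8  P3=27
Turnaround (C−A): P0=3  P1=11  P2=8  P3=23
Waiting times: P0=0, P1=2, P2=3, P3=13
Average waiting = (0+2+3+13) / 4 = 18/4 = 4.50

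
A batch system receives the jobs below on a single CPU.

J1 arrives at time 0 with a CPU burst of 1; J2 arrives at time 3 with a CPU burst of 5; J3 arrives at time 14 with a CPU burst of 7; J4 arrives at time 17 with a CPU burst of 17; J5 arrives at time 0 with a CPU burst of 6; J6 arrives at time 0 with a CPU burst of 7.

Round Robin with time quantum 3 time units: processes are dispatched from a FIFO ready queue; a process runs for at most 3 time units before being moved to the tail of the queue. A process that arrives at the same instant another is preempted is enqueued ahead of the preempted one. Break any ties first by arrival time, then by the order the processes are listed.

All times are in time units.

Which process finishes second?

Gantt: | J1 0-1 | J5 1-4 | J6 4-7 | J2 7-10 | J5 10-13 | J6 13-16 | J2 16-18 | J3 18-21 | J6 21-22 | J4 22-25 | J3 25-28 | J4 28-31 | J3 31-32 | J4 32-43 |
Completion: J1=1  J2=18  J3=32  J4=43  J5=13  J6=22
Finish order: J1 → J5 → J2 → J6 → J3 → J4

J5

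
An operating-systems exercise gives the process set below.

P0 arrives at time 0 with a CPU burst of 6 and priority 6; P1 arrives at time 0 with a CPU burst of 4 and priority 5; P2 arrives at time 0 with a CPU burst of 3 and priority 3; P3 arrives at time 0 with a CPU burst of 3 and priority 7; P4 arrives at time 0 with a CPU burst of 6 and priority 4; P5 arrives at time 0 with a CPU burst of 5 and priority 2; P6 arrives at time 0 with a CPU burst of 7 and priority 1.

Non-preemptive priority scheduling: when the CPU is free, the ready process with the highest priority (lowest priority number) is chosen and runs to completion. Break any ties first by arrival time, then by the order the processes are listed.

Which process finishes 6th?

Gantt: | P6 0-7 | P5 7-12 | P2 12-15 | P4 15-21 | P1 21-25 | P0 25-31 | P3 31-34 |
Completion: P0=31  P1=25  P2=15  P3=34  P4=21  P5=12  P6=7
Turnaround (C−A): P0=31  P1=25  P2=15  P3=34  P4=21  P5=12  P6=7
Finish order: P6 → P5 → P2 → P4 → P1 → P0 → P3

P0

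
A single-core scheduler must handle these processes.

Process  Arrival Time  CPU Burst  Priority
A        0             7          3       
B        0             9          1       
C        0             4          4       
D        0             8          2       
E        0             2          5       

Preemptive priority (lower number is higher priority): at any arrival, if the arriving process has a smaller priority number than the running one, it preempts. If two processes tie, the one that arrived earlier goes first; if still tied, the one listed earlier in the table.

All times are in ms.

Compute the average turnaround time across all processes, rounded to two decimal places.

21.60

Schedule: | B 0-9 | D 9-17 | A 17-24 | C 24-28 | E 28-30 |
Completion: A=24  B=9  C=28  D=17  E=30
Turnaround times: A=24, B=9, C=28, D=17, E=30
Average turnaround = (24+9+28+17+30) / 5 = 108/5 = 21.60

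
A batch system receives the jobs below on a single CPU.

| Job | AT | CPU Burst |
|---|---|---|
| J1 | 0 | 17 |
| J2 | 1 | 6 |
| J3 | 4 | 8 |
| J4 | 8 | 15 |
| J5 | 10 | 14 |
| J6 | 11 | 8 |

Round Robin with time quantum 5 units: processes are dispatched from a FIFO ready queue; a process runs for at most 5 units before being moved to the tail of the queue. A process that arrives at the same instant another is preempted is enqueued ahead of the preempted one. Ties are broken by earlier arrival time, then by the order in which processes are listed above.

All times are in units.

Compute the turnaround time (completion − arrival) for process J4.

Schedule: | J1 0-5 | J2 5-10 | J3 10-15 | J1 15-20 | J4 20-25 | J5 25-30 | J2 30-31 | J6 31-36 | J3 36-39 | J1 39-44 | J4 44-49 | J5 49-54 | J6 54-57 | J1 57-59 | J4 59-64 | J5 64-68 |
Completion: J1=59  J2=31  J3=39  J4=64  J5=68  J6=57
Turnaround (C−A): J1=59  J2=30  J3=35  J4=56  J5=58  J6=46
Turnaround(J4) = completion − arrival = 64 − 8 = 56

56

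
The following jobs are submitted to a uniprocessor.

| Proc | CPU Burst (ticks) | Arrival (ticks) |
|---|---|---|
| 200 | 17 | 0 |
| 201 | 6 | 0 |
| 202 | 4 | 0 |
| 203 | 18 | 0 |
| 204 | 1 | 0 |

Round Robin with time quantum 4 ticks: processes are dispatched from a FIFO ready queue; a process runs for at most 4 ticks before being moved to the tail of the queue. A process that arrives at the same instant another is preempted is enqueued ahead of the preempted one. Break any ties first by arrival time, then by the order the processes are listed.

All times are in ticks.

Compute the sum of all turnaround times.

142

Schedule: | 200 0-4 | 201 4-8 | 202 8-12 | 203 12-16 | 204 16-17 | 200 17-21 | 201 21-23 | 203 23-27 | 200 27-31 | 203 31-35 | 200 35-39 | 203 39-43 | 200 43-44 | 203 44-46 |
Completion: 200=44  201=23  202=12  203=46  204=17
Turnaround (C−A): 200=44  201=23  202=12  203=46  204=17
Turnaround = completion − arrival: 200=44, 201=23, 202=12, 203=46, 204=17
Total turnaround = 44 + 23 + 12 + 46 + 17 = 142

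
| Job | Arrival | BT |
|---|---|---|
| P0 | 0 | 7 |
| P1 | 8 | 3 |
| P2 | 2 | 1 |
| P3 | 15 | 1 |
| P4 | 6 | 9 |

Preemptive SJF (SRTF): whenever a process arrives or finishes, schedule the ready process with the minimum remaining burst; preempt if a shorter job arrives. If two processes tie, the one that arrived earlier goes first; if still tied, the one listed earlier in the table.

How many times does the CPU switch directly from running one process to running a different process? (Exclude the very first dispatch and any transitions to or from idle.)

6

Gantt: | P0 0-2 | P2 2-3 | P0 3-8 | P1 8-11 | P4 11-15 | P3 15-16 | P4 16-21 |
Completion: P0=8  P1=11  P2=3  P3=16  P4=21
Turnaround (C−A): P0=8  P1=3  P2=1  P3=1  P4=15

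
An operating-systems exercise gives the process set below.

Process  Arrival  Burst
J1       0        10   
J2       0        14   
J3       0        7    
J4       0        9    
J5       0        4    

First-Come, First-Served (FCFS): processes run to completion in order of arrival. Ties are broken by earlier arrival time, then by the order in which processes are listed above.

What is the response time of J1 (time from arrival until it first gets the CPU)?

Timeline: | J1 0-10 | J2 10-24 | J3 24-31 | J4 31-40 | J5 40-44 |
Completion: J1=10  J2=24  J3=31  J4=40  J5=44
Response(J1) = first start − arrival = 0 − 0 = 0

0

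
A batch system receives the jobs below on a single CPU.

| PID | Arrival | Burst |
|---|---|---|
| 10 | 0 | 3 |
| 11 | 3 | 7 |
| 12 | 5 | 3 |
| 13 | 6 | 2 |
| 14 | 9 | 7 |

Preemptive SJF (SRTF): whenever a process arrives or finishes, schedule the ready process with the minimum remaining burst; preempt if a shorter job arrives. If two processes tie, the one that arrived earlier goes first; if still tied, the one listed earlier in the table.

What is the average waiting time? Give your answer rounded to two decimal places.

2.60

Schedule: | 10 0-3 | 11 3-5 | 12 5-8 | 13 8-10 | 11 10-15 | 14 15-22 |
Completion: 10=3  11=15  12=8  13=10  14=22
Turnaround (C−A): 10=3  11=12  12=3  13=4  14=13
Waiting times: 10=0, 11=5, 12=0, 13=2, 14=6
Average waiting = (0+5+0+2+6) / 5 = 13/5 = 2.60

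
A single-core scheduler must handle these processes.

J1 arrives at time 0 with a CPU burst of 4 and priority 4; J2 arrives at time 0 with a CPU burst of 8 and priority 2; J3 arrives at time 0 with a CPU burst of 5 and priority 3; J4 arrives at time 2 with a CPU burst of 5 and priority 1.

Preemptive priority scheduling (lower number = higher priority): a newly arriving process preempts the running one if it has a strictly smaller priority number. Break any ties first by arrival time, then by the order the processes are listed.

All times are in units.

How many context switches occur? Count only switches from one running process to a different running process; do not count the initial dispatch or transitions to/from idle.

4

Schedule: | J2 0-2 | J4 2-7 | J2 7-13 | J3 13-18 | J1 18-22 |
Completion: J1=22  J2=13  J3=18  J4=7
Turnaround (C−A): J1=22  J2=13  J3=18  J4=5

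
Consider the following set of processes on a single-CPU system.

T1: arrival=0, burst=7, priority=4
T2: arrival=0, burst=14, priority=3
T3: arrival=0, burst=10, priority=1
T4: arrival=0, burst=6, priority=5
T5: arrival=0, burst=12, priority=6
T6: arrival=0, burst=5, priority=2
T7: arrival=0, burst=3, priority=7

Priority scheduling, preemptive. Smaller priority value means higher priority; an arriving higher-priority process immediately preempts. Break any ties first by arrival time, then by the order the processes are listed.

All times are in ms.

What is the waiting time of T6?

10

Gantt: | T3 0-10 | T6 10-15 | T2 15-29 | T1 29-36 | T4 36-42 | T5 42-54 | T7 54-57 |
Completion: T1=36  T2=29  T3=10  T4=42  T5=54  T6=15  T7=57
Waiting(T6) = turnaround − burst = 15 − 5 = 10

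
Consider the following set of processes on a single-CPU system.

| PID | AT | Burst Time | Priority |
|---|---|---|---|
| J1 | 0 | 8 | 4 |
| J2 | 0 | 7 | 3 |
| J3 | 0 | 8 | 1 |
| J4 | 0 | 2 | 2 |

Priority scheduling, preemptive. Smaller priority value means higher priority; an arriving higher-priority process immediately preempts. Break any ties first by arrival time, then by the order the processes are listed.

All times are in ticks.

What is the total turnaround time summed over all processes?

60

Timeline: | J3 0-8 | J4 8-10 | J2 10-17 | J1 17-25 |
Completion: J1=25  J2=17  J3=8  J4=10
Turnaround (C−A): J1=25  J2=17  J3=8  J4=10
Turnaround = completion − arrival: J1=25, J2=17, J3=8, J4=10
Total turnaround = 25 + 17 + 8 + 10 = 60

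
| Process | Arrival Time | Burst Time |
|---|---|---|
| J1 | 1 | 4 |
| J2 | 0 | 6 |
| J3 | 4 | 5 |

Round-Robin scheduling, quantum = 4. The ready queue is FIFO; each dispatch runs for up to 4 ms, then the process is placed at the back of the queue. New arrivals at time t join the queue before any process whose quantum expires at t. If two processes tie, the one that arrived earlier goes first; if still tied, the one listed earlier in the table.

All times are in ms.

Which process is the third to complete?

Gantt: | J2 0-4 | J1 4-8 | J3 8-12 | J2 12-14 | J3 14-15 |
Completion: J1=8  J2=14  J3=15
Turnaround (C−A): J1=7  J2=14  J3=11
Finish order: J1 → J2 → J3

J3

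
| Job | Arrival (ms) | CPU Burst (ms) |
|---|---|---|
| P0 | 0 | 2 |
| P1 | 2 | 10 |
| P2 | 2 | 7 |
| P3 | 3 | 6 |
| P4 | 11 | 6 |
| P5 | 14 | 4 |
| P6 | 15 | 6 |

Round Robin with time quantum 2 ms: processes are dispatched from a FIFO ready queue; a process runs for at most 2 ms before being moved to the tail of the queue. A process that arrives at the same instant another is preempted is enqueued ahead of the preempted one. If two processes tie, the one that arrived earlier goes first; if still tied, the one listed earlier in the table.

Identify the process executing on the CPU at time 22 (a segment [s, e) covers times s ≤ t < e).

Schedule: | P0 0-2 | P1 2-4 | P2 4-6 | P3 6-8 | P1 8-10 | P2 10-12 | P3 12-14 | P1 14-16 | P4 16-18 | P2 18-20 | P5 20-22 | P3 22-24 | P6 24-26 | P1 26-28 | P4 28-30 | P2 30-31 | P5 31-33 | P6 33-35 | P1 35-37 | P4 37-39 | P6 39-41 |
Completion: P0=2  P1=37  P2=31  P3=24  P4=39  P5=33  P6=41
Turnaround (C−A): P0=2  P1=35  P2=29  P3=21  P4=28  P5=19  P6=26

P3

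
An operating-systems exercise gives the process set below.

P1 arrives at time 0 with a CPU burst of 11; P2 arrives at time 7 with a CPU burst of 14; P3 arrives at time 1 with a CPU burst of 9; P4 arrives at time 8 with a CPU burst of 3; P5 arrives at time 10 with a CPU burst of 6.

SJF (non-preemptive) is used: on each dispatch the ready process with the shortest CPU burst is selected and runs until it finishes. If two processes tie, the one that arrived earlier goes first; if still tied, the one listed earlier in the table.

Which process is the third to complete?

Gantt: | P1 0-11 | P4 11-14 | P5 14-20 | P3 20-29 | P2 29-43 |
Completion: P1=11  P2=43  P3=29  P4=14  P5=20
Finish order: P1 → P4 → P5 → P3 → P2

P5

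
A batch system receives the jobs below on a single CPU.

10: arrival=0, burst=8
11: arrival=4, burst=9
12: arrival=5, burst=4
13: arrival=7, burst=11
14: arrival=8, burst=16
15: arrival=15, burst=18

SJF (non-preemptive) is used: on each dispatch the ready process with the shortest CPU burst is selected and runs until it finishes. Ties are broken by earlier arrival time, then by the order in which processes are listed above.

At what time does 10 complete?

Schedule: | 10 0-8 | 12 8-12 | 11 12-21 | 13 21-32 | 14 32-48 | 15 48-66 |
Completion: 10=8  11=21  12=12  13=32  14=48  15=66

8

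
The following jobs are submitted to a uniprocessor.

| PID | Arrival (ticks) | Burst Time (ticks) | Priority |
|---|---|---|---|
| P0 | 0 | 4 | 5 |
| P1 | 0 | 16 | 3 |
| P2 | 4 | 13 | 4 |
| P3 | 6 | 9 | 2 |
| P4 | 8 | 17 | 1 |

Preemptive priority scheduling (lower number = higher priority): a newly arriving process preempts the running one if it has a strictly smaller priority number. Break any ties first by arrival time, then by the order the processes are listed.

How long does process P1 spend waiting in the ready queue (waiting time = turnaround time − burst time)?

26

Gantt: | P1 0-6 | P3 6-8 | P4 8-25 | P3 25-32 | P1 32-42 | P2 42-55 | P0 55-59 |
Completion: P0=59  P1=42  P2=55  P3=32  P4=25
Turnaround (C−A): P0=59  P1=42  P2=51  P3=26  P4=17
Waiting(P1) = turnaround − burst = 42 − 16 = 26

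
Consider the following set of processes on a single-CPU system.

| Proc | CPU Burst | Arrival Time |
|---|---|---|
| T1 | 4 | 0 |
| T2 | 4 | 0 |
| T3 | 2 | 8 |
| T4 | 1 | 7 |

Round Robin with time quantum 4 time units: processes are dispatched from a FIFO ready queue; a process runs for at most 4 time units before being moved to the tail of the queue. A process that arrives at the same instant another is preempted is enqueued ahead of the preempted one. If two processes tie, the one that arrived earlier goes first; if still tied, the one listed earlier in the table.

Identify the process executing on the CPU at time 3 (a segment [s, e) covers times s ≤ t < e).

Schedule: | T1 0-4 | T2 4-8 | T4 8-9 | T3 9-11 |
Completion: T1=4  T2=8  T3=11  T4=9
Turnaround (C−A): T1=4  T2=8  T3=3  T4=2

T1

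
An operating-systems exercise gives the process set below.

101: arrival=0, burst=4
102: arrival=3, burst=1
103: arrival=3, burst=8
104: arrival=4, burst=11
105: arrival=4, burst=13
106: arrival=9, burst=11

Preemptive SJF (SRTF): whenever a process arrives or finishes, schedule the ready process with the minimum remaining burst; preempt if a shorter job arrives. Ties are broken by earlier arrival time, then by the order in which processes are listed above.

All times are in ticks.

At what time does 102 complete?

5

Gantt: | 101 0-4 | 102 4-5 | 103 5-13 | 104 13-24 | 106 24-35 | 105 35-48 |
Completion: 101=4  102=5  103=13  104=24  105=48  106=35
Turnaround (C−A): 101=4  102=2  103=10  104=20  105=44  106=26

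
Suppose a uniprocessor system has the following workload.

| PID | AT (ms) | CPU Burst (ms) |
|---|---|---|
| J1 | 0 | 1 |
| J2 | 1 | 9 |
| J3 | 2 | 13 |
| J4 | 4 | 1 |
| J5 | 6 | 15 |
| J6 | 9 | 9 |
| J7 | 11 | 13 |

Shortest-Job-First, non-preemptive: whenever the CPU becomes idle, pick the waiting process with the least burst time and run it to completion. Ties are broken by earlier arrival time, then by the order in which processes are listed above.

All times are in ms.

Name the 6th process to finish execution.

Timeline: | J1 0-1 | J2 1-10 | J4 10-11 | J6 11-20 | J3 20-33 | J7 33-46 | J5 46-61 |
Completion: J1=1  J2=10  J3=33  J4=11  J5=61  J6=20  J7=46
Finish order: J1 → J2 → J4 → J6 → J3 → J7 → J5

J7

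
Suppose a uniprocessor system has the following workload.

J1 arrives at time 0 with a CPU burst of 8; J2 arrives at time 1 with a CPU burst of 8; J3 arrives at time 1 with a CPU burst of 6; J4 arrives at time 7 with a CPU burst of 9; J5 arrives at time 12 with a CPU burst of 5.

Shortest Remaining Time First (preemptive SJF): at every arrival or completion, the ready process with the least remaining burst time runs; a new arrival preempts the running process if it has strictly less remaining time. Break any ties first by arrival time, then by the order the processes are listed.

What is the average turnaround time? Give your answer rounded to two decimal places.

Schedule: | J1 0-1 | J3 1-7 | J1 7-14 | J5 14-19 | J2 19-27 | J4 27-36 |
Completion: J1=14  J2=27  J3=7  J4=36  J5=19
Turnaround times: J1=14, J2=26, J3=6, J4=29, J5=7
Average turnaround = (14+26+6+29+7) / 5 = 82/5 = 16.40

16.40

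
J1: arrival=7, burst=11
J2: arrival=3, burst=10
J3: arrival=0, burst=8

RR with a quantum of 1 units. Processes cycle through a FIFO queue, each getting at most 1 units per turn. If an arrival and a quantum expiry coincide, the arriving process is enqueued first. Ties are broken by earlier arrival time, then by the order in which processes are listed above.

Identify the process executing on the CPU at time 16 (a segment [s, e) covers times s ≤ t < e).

J2

Schedule: | J3 0-3 | J2 3-4 | J3 4-5 | J2 5-6 | J3 6-7 | J2 7-8 | J1 8-9 | J3 9-10 | J2 10-11 | J1 11-12 | J3 12-13 | J2 13-14 | J1 14-15 | J3 15-16 | J2 16-17 | J1 17-18 | J2 18-19 | J1 19-20 | J2 20-21 | J1 21-22 | J2 22-23 | J1 23-24 | J2 24-25 | J1 25-29 |
Completion: J1=29  J2=25  J3=16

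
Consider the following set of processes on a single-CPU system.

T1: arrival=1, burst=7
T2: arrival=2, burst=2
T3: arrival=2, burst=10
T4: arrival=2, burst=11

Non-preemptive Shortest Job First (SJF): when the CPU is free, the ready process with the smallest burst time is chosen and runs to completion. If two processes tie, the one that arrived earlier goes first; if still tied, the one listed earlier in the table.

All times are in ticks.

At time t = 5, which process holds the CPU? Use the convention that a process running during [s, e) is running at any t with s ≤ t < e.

Gantt: | idle 0-1 | T1 1-8 | T2 8-10 | T3 10-20 | T4 20-31 |
Completion: T1=8  T2=10  T3=20  T4=31

T1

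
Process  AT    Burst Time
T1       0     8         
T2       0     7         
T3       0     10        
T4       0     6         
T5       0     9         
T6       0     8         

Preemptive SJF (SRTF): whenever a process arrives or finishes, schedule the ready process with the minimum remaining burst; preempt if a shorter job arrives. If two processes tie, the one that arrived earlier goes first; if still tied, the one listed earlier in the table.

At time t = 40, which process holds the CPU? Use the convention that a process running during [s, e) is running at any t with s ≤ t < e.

Timeline: | T4 0-6 | T2 6-13 | T1 13-21 | T6 21-29 | T5 29-38 | T3 38-48 |
Completion: T1=21  T2=13  T3=48  T4=6  T5=38  T6=29
Turnaround (C−A): T1=21  T2=13  T3=48  T4=6  T5=38  T6=29

T3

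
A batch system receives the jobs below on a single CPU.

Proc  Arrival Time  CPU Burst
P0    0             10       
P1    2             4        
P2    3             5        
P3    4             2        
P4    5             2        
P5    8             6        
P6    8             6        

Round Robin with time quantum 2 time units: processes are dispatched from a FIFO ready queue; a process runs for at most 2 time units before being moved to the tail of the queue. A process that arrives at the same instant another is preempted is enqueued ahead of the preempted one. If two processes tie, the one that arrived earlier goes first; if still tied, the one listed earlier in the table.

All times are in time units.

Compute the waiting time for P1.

6

Timeline: | P0 0-2 | P1 2-4 | P0 4-6 | P2 6-8 | P3 8-10 | P1 10-12 | P4 12-14 | P0 14-16 | P5 16-18 | P6 18-20 | P2 20-22 | P0 22-24 | P5 24-26 | P6 26-28 | P2 28-29 | P0 29-31 | P5 31-33 | P6 33-35 |
Completion: P0=31  P1=12  P2=29  P3=10  P4=14  P5=33  P6=35
Turnaround (C−A): P0=31  P1=10  P2=26  P3=6  P4=9  P5=25  P6=27
Waiting(P1) = turnaround − burst = 10 − 4 = 6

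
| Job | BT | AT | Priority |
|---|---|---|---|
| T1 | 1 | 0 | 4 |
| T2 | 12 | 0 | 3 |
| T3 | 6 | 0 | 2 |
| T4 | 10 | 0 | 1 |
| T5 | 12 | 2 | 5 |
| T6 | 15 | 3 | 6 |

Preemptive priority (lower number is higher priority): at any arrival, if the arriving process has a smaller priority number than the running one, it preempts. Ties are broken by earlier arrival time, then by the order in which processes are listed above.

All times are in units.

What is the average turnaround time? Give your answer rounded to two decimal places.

Gantt: | T4 0-10 | T3 10-16 | T2 16-28 | T1 28-29 | T5 29-41 | T6 41-56 |
Completion: T1=29  T2=28  T3=16  T4=10  T5=41  T6=56
Turnaround (C−A): T1=29  T2=28  T3=16  T4=10  T5=39  T6=53
Turnaround times: T1=29, T2=28, T3=16, T4=10, T5=39, T6=53
Average turnaround = (29+28+16+10+39+53) / 6 = 175/6 = 29.17

29.17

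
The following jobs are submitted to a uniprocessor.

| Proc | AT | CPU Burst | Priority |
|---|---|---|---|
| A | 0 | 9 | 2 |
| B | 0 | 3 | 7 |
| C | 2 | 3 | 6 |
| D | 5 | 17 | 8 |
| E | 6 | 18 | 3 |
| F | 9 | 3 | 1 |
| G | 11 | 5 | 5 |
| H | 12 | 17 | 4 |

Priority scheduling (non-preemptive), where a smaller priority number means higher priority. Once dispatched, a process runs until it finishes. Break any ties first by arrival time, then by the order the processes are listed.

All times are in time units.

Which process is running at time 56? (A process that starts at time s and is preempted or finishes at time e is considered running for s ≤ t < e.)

B

Schedule: | A 0-9 | F 9-12 | E 12-30 | H 30-47 | G 47-52 | C 52-55 | B 55-58 | D 58-75 |
Completion: A=9  B=58  C=55  D=75  E=30  F=12  G=52  H=47
Turnaround (C−A): A=9  B=58  C=53  D=70  E=24  F=3  G=41  H=35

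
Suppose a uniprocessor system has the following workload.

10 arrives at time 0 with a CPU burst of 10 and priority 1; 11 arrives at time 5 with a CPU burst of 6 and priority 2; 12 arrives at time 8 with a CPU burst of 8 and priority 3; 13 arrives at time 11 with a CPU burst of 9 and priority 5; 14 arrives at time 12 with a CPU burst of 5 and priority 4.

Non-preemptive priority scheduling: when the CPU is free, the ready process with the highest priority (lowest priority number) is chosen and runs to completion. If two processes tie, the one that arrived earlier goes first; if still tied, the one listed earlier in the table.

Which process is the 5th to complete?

Schedule: | 10 0-10 | 11 10-16 | 12 16-24 | 14 24-29 | 13 29-38 |
Completion: 10=10  11=16  12=24  13=38  14=29
Turnaround (C−A): 10=10  11=11  12=16  13=27  14=17
Finish order: 10 → 11 → 12 → 14 → 13

13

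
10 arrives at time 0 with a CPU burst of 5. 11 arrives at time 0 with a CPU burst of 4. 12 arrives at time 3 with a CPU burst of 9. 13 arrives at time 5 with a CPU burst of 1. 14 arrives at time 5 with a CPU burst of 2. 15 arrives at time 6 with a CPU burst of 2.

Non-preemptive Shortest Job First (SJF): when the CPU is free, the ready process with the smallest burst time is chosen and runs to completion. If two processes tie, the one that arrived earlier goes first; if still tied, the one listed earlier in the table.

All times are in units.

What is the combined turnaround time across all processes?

53

Gantt: | 11 0-4 | 10 4-9 | 13 9-10 | 14 10-12 | 15 12-14 | 12 14-23 |
Completion: 10=9  11=4  12=23  13=10  14=12  15=14
Turnaround = completion − arrival: 10=9, 11=4, 12=20, 13=5, 14=7, 15=8
Total turnaround = 9 + 4 + 20 + 5 + 7 + 8 = 53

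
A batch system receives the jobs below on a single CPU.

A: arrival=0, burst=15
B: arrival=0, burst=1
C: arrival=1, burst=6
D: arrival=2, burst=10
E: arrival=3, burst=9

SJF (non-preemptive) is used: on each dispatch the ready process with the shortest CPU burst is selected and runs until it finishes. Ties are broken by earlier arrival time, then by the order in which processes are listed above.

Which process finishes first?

Schedule: | B 0-1 | C 1-7 | E 7-16 | D 16-26 | A 26-41 |
Completion: A=41  B=1  C=7  D=26  E=16
Turnaround (C−A): A=41  B=1  C=6  D=24  E=13
Finish order: B → C → E → D → A

B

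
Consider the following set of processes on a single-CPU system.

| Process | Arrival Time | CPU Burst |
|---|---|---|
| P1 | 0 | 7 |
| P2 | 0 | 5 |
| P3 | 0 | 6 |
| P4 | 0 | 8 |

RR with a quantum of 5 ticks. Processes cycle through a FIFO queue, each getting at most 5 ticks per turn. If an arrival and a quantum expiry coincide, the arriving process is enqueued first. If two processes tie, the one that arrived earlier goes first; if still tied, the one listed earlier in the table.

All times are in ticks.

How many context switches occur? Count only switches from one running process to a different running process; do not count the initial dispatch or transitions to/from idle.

6

Timeline: | P1 0-5 | P2 5-10 | P3 10-15 | P4 15-20 | P1 20-22 | P3 22-23 | P4 23-26 |
Completion: P1=22  P2=10  P3=23  P4=26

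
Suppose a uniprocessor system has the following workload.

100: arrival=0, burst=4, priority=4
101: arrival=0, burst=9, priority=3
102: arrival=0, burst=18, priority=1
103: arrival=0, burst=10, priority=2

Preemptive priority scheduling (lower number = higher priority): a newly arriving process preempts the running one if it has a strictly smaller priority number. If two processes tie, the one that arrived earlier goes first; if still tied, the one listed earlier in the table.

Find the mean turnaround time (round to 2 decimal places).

31.00

Schedule: | 102 0-18 | 103 18-28 | 101 28-37 | 100 37-41 |
Completion: 100=41  101=37  102=18  103=28
Turnaround (C−A): 100=41  101=37  102=18  103=28
Turnaround times: 100=41, 101=37, 102=18, 103=28
Average turnaround = (41+37+18+28) / 4 = 124/4 = 31.00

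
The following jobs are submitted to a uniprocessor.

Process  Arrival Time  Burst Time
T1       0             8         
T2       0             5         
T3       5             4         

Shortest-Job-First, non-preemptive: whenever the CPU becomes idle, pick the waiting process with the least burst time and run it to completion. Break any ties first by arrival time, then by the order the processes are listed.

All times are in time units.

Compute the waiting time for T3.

0

Gantt: | T2 0-5 | T3 5-9 | T1 9-17 |
Completion: T1=17  T2=5  T3=9
Turnaround (C−A): T1=17  T2=5  T3=4
Waiting(T3) = turnaround − burst = 4 − 4 = 0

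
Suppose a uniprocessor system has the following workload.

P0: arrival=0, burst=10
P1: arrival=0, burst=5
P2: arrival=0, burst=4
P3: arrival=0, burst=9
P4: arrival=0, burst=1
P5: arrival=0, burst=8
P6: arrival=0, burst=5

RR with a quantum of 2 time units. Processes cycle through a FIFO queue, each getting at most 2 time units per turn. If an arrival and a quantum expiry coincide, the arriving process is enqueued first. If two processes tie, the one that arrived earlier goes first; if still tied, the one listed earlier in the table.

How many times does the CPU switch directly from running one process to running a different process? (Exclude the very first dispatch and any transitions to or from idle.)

Timeline: | P0 0-2 | P1 2-4 | P2 4-6 | P3 6-8 | P4 8-9 | P5 9-11 | P6 11-13 | P0 13-15 | P1 15-17 | P2 17-19 | P3 19-21 | P5 21-23 | P6 23-25 | P0 25-27 | P1 27-28 | P3 28-30 | P5 30-32 | P6 32-33 | P0 33-35 | P3 35-37 | P5 37-39 | P0 39-41 | P3 41-42 |
Completion: P0=41  P1=28  P2=19  P3=42  P4=9  P5=39  P6=33

22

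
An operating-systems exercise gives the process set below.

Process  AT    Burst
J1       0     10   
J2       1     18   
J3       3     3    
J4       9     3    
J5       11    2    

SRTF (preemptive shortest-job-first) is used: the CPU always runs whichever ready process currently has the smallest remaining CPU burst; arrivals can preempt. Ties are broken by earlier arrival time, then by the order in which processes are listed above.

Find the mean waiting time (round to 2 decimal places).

Gantt: | J1 0-3 | J3 3-6 | J1 6-9 | J4 9-12 | J5 12-14 | J1 14-18 | J2 18-36 |
Completion: J1=18  J2=36  J3=6  J4=12  J5=14
Waiting times: J1=8, J2=17, J3=0, J4=0, J5=1
Average waiting = (8+17+0+0+1) / 5 = 26/5 = 5.20

5.20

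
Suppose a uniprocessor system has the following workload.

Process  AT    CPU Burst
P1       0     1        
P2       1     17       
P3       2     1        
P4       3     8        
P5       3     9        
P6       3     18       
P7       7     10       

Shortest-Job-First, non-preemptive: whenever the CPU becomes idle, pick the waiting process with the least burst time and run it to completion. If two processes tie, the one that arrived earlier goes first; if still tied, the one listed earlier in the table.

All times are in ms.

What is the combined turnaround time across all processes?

192

Schedule: | P1 0-1 | P2 1-18 | P3 18-19 | P4 19-27 | P5 27-36 | P7 36-46 | P6 46-64 |
Completion: P1=1  P2=18  P3=19  P4=27  P5=36  P6=64  P7=46
Turnaround = completion − arrival: P1=1, P2=17, P3=17, P4=24, P5=33, P6=61, P7=39
Total turnaround = 1 + 17 + 17 + 24 + 33 + 61 + 39 = 192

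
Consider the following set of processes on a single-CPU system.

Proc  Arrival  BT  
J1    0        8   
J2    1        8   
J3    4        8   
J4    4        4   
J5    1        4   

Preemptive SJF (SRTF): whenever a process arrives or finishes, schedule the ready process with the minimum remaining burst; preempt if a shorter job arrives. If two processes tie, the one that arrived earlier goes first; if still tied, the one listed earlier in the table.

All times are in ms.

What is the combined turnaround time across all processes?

76

Schedule: | J1 0-1 | J5 1-5 | J4 5-9 | J1 9-16 | J2 16-24 | J3 24-32 |
Completion: J1=16  J2=24  J3=32  J4=9  J5=5
Turnaround (C−A): J1=16  J2=23  J3=28  J4=5  J5=4
Turnaround = completion − arrival: J1=16, J2=23, J3=28, J4=5, J5=4
Total turnaround = 16 + 23 + 28 + 5 + 4 = 76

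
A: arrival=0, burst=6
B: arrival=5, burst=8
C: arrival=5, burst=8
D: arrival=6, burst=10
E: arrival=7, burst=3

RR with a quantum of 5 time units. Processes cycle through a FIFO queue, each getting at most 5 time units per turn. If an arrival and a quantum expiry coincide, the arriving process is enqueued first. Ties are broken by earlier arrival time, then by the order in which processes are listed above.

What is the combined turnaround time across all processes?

Timeline: | A 0-5 | B 5-10 | C 10-15 | A 15-16 | D 16-21 | E 21-24 | B 24-27 | C 27-30 | D 30-35 |
Completion: A=16  B=27  C=30  D=35  E=24
Turnaround = completion − arrival: A=16, B=22, C=25, D=29, E=17
Total turnaround = 16 + 22 + 25 + 29 + 17 = 109

109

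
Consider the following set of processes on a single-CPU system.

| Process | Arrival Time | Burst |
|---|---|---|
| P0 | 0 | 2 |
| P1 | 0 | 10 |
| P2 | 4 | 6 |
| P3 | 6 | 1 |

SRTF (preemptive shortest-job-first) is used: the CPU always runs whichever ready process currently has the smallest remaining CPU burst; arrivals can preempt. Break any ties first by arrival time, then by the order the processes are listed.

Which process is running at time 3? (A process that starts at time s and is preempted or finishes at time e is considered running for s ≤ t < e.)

P1

Timeline: | P0 0-2 | P1 2-4 | P2 4-6 | P3 6-7 | P2 7-11 | P1 11-19 |
Completion: P0=2  P1=19  P2=11  P3=7
Turnaround (C−A): P0=2  P1=19  P2=7  P3=1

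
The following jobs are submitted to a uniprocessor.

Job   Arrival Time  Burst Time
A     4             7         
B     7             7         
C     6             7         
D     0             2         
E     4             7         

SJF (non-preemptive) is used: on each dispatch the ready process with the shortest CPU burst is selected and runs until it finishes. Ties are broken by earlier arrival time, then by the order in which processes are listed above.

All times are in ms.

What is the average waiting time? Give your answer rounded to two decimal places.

Schedule: | D 0-2 | idle 2-4 | A 4-11 | E 11-18 | C 18-25 | B 25-32 |
Completion: A=11  B=32  C=25  D=2  E=18
Turnaround (C−A): A=7  B=25  C=19  D=2  E=14
Waiting times: A=0, B=18, C=12, D=0, E=7
Average waiting = (0+18+12+0+7) / 5 = 37/5 = 7.40

7.40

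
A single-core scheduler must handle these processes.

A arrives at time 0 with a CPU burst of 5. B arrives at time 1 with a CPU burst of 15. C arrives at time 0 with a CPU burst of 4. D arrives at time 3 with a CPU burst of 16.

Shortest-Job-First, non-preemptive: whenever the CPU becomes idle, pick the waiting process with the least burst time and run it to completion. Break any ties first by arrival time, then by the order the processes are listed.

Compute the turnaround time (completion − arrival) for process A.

9

Schedule: | C 0-4 | A 4-9 | B 9-24 | D 24-40 |
Completion: A=9  B=24  C=4  D=40
Turnaround (C−A): A=9  B=23  C=4  D=37
Turnaround(A) = completion − arrival = 9 − 0 = 9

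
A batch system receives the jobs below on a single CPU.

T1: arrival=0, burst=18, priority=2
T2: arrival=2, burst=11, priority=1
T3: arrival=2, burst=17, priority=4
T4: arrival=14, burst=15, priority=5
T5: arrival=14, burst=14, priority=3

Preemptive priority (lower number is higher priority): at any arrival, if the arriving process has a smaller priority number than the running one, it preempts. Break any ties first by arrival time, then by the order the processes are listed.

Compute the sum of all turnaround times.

Timeline: | T1 0-2 | T2 2-13 | T1 13-29 | T5 29-43 | T3 43-60 | T4 60-75 |
Completion: T1=29  T2=13  T3=60  T4=75  T5=43
Turnaround = completion − arrival: T1=29, T2=11, T3=58, T4=61, T5=29
Total turnaround = 29 + 11 + 58 + 61 + 29 = 188

188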